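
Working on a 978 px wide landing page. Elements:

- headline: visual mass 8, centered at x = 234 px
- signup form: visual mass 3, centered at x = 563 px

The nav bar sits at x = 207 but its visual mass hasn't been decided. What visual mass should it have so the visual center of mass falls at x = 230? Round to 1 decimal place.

Known weights sum to 8 + 3 = 11; their moment is 8·234 + 3·563 = 3561.
Balance at x = 230 requires (3561 + w·207) / (11 + w) = 230.
Solving: w = (230·11 − 3561) / (207 − 230) = -1031 / -23 ≈ 44.83.

w ≈ 44.8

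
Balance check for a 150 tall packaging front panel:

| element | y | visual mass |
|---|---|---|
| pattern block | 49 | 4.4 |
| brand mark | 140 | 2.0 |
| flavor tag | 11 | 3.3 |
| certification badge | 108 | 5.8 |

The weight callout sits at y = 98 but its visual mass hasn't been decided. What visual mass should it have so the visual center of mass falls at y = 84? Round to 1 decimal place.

w ≈ 10.3

Known weights sum to 4.4 + 2.0 + 3.3 + 5.8 = 15.5; their moment is 4.4·49 + 2.0·140 + 3.3·11 + 5.8·108 = 1158.3.
For the centroid to hit 84: (1158.3 + w·98) / (15.5 + w) = 84.
Rearranging, w·(98 − 84) = 84·15.5 − 1158.3 = 143.7, so w ≈ 143.7/14 = 10.26.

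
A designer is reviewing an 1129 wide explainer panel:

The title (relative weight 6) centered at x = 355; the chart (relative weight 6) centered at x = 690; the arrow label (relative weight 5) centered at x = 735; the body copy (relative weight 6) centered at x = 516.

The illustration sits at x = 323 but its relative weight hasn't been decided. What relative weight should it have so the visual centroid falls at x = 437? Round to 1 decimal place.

Fixed elements: Σw = 6 + 6 + 5 + 6 = 23, Σw·x = 6·355 + 6·690 + 5·735 + 6·516 = 13041.
For the centroid to hit 437: (13041 + w·323) / (23 + w) = 437.
Rearranging, w·(323 − 437) = 437·23 − 13041 = -2990, so w ≈ -2990/-114 = 26.23.

w ≈ 26.2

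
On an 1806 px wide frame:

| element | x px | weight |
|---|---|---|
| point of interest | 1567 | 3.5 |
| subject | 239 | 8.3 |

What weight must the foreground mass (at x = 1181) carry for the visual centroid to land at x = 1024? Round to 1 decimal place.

Fixed elements: Σw = 3.5 + 8.3 = 11.8, Σw·x = 3.5·1567 + 8.3·239 = 7468.2.
Set Σw·x/Σw = 1024: (7468.2 + 1181w) = 1024·(11.8 + w).
Solving: w = (1024·11.8 − 7468.2) / (1181 − 1024) = 4615.0 / 157 ≈ 29.39.

w ≈ 29.4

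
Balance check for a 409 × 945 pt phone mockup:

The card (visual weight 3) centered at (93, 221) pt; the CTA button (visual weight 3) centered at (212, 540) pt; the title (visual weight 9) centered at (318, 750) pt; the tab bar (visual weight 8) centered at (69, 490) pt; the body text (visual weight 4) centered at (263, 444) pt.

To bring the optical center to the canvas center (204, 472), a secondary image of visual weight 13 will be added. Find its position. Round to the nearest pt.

(214, 319)

After adding the secondary image, total weight = 3 + 3 + 9 + 8 + 4 + 13 = 40.
x: target moment 40×204 = 8160; current 3·93 + 3·212 + 9·318 + 8·69 + 4·263 = 5381; the secondary image supplies 2779, so x = 2779/13 ≈ 213.77.
y: target moment 40×472 = 18880; current 3·221 + 3·540 + 9·750 + 8·490 + 4·444 = 14729; the secondary image supplies 4151, so y = 4151/13 ≈ 319.31.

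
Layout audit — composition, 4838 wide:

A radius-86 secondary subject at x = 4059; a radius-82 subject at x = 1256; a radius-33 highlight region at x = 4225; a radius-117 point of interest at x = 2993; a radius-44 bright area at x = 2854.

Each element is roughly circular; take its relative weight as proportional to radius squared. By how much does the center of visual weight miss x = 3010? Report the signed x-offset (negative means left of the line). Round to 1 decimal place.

≈ -105.3

Weights ∝ r²: secondary subject 86² = 7396, subject 82² = 6724, highlight region 33² = 1089, point of interest 117² = 13689, bright area 44² = 1936; Σw = 30834.
x-moment: 7396·4059 + 6724·1256 + 1089·4225 + 13689·2993 + 1936·2854 = 89563254; centroid 89563254/30834 ≈ 2904.69.
Against x = 3010, that's 2904.69 − 3010 = -105.31.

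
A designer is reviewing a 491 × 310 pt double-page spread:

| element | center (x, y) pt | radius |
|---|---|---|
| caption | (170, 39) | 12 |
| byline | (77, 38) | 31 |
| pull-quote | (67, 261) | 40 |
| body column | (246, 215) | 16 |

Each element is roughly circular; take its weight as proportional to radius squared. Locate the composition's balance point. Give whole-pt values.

Weights ∝ r²: caption 12² = 144, byline 31² = 961, pull-quote 40² = 1600, body column 16² = 256; Σw = 2961.
x: (144·170 + 961·77 + 1600·67 + 256·246) / 2961 = 268653 / 2961 ≈ 90.73
y: (144·39 + 961·38 + 1600·261 + 256·215) / 2961 = 514774 / 2961 ≈ 173.85

(91, 174)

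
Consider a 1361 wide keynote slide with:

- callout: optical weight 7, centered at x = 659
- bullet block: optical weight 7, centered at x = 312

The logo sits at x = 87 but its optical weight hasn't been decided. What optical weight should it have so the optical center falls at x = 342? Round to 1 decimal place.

w ≈ 7.9

Known weights sum to 7 + 7 = 14; their moment is 7·659 + 7·312 = 6797.
For the centroid to hit 342: (6797 + w·87) / (14 + w) = 342.
So w = (342·14 − 6797)/(87 − 342) = -2009/-255 ≈ 7.88.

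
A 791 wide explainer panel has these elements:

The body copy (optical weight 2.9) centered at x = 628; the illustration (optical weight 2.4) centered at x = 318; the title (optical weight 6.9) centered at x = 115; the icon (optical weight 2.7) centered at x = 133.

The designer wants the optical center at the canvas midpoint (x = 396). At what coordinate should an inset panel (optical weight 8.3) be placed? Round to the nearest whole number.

New total weight: (2.9 + 2.4 + 6.9 + 2.7) + 8.3 = 23.2.
x: target moment 23.2×396 = 9187.2; current 2.9·628 + 2.4·318 + 6.9·115 + 2.7·133 = 3737.0; the inset panel supplies 5450.2, so x = 5450.2/8.3 ≈ 656.65.

x ≈ 657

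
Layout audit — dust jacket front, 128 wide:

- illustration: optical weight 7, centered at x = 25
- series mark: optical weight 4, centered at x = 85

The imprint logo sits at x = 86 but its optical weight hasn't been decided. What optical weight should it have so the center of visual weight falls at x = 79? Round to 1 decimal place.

Existing Σw = 11 (7 + 4); existing moment 7·25 + 4·85 = 515.
Balance at x = 79 requires (515 + w·86) / (11 + w) = 79.
So w = (79·11 − 515)/(86 − 79) = 354/7 ≈ 50.57.

w ≈ 50.6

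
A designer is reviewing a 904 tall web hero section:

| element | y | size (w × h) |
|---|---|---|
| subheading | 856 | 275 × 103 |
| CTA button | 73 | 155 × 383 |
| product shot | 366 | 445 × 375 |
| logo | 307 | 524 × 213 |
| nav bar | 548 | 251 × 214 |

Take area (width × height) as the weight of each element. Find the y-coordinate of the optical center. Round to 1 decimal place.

y ≈ 365.2

Areas → weights: subheading 275·103 = 28325, CTA button 155·383 = 59365, product shot 445·375 = 166875, logo 524·213 = 111612, nav bar 251·214 = 53714; Σw = 419891.
Σw·y = 28325·856 + 59365·73 + 166875·366 + 111612·307 + 53714·548 = 153356251, so ȳ = 153356251/419891 ≈ 365.23.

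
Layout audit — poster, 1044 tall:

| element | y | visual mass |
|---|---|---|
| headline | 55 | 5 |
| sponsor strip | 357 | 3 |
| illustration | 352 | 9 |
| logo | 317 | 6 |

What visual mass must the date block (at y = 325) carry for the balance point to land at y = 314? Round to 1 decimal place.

w ≈ 73.3

Existing Σw = 23 (5 + 3 + 9 + 6); existing moment 5·55 + 3·357 + 9·352 + 6·317 = 6416.
Balance at y = 314 requires (6416 + w·325) / (23 + w) = 314.
Rearranging, w·(325 − 314) = 314·23 − 6416 = 806, so w ≈ 806/11 = 73.27.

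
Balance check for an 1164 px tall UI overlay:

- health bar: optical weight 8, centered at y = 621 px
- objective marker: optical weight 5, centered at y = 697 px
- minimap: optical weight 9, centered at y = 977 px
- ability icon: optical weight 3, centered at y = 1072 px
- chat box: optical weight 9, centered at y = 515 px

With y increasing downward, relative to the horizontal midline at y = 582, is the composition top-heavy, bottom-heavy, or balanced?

Total weight = 8 + 5 + 9 + 3 + 9 = 34.
y: (8·621 + 5·697 + 9·977 + 3·1072 + 9·515) / 34 = 25097 / 34 ≈ 738.15
738.1 lies below (larger y than) the midline 582, so the layout is bottom-heavy.

bottom-heavy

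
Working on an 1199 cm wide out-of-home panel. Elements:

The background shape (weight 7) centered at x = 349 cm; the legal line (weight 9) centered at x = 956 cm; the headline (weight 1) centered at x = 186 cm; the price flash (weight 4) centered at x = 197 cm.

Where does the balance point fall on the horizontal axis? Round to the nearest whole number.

x ≈ 572

Total weight = 7 + 9 + 1 + 4 = 21.
x: (7·349 + 9·956 + 1·186 + 4·197) / 21 = 12021 / 21 ≈ 572.43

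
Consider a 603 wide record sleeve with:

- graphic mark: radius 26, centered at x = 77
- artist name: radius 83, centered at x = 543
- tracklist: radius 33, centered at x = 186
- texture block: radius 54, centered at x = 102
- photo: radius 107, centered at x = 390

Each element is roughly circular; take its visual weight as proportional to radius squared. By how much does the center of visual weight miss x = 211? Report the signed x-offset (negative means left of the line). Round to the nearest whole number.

≈ 169

r² weights: graphic mark 26² = 676, artist name 83² = 6889, tracklist 33² = 1089, texture block 54² = 2916, photo 107² = 11449. Total = 23019.
Σw·x = 676·77 + 6889·543 + 1089·186 + 2916·102 + 11449·390 = 8757875, so x̄ = 8757875/23019 ≈ 380.46.
Difference: 380.46 − 211 ≈ 169.46.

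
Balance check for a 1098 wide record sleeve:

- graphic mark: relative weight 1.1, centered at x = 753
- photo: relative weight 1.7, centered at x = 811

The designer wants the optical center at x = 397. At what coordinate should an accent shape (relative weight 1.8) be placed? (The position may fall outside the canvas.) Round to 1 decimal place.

x ≈ -211.6

New total weight: (1.1 + 1.7) + 1.8 = 4.6.
Along x: (2207.0 + 1.8·x) / 4.6 = 397 (existing moment 1.1·753 + 1.7·811 = 2207.0) ⇒ x = (1826.2 − 2207.0) / 1.8 ≈ -211.56.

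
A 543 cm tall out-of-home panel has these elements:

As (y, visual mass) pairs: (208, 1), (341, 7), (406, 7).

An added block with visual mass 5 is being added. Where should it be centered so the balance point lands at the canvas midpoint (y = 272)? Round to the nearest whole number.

y ≈ 1

New total weight: (1 + 7 + 7) + 5 = 20.
y: target moment 20×272 = 5440; current 1·208 + 7·341 + 7·406 = 5437; the added block supplies 3, so y = 3/5 ≈ 0.60.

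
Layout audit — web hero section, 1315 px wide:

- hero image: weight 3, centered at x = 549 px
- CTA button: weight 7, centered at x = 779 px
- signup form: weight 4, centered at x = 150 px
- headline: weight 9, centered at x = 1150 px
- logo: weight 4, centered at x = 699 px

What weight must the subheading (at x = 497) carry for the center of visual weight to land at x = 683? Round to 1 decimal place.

Existing Σw = 27 (3 + 7 + 4 + 9 + 4); existing moment 3·549 + 7·779 + 4·150 + 9·1150 + 4·699 = 20846.
Balance at x = 683 requires (20846 + w·497) / (27 + w) = 683.
So w = (683·27 − 20846)/(497 − 683) = -2405/-186 ≈ 12.93.

w ≈ 12.9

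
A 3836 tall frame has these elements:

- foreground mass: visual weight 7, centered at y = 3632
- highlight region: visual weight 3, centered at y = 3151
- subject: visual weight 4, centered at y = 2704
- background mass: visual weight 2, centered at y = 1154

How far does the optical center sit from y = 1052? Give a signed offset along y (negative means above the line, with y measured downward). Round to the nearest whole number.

≈ 1948

Total weight = 7 + 3 + 4 + 2 = 16.
y: (7·3632 + 3·3151 + 4·2704 + 2·1154) / 16 = 48001 / 16 ≈ 3000.06
Difference: 3000.06 − 1052 ≈ 1948.06.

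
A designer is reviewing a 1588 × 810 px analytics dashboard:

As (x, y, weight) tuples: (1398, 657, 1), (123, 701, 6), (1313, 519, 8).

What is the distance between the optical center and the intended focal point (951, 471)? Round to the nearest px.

Weights sum to 1 + 6 + 8 = 15.
Σw·x = 1·1398 + 6·123 + 8·1313 = 12640, so x̄ = 12640/15 ≈ 842.67.
Σw·y = 1·657 + 6·701 + 8·519 = 9015, so ȳ = 9015/15 ≈ 601.00.
From (951, 471): dx = -108.33, dy = 130.00, so the distance is √(dx²+dy²) ≈ 169.22.

≈ 169 px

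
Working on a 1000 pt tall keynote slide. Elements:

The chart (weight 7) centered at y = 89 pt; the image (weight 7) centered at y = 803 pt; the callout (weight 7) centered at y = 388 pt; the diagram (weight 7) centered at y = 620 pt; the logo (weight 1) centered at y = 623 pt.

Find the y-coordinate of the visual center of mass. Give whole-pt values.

Weights sum to 7 + 7 + 7 + 7 + 1 = 29.
Σw·y = 7·89 + 7·803 + 7·388 + 7·620 + 1·623 = 13923, so ȳ = 13923/29 ≈ 480.10.

y ≈ 480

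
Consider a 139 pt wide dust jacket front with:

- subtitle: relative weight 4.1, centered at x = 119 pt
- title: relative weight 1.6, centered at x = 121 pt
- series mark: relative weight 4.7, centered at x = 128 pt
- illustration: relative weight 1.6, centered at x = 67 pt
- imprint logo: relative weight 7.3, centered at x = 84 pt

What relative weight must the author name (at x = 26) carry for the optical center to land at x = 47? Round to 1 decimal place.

Existing Σw = 19.3 (4.1 + 1.6 + 4.7 + 1.6 + 7.3); existing moment 4.1·119 + 1.6·121 + 4.7·128 + 1.6·67 + 7.3·84 = 2003.5.
Balance at x = 47 requires (2003.5 + w·26) / (19.3 + w) = 47.
Rearranging, w·(26 − 47) = 47·19.3 − 2003.5 = -1096.4, so w ≈ -1096.4/-21 = 52.21.

w ≈ 52.2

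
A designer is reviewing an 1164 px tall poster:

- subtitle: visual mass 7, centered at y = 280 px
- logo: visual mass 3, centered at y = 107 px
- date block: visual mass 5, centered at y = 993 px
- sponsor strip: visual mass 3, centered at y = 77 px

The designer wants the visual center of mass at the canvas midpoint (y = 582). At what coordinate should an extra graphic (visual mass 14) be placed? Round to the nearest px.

y ≈ 796

After adding the extra graphic, total weight = 7 + 3 + 5 + 3 + 14 = 32.
Along y: (7477 + 14·y) / 32 = 582 (existing moment 7·280 + 3·107 + 5·993 + 3·77 = 7477) ⇒ y = (18624 − 7477) / 14 ≈ 796.21.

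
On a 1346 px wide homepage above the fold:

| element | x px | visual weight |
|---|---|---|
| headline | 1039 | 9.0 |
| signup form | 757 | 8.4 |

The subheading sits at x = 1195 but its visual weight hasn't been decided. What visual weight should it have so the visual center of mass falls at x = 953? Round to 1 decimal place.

Fixed elements: Σw = 9.0 + 8.4 = 17.4, Σw·x = 9.0·1039 + 8.4·757 = 15709.8.
Set Σw·x/Σw = 953: (15709.8 + 1195w) = 953·(17.4 + w).
Rearranging, w·(1195 − 953) = 953·17.4 − 15709.8 = 872.4, so w ≈ 872.4/242 = 3.60.

w ≈ 3.6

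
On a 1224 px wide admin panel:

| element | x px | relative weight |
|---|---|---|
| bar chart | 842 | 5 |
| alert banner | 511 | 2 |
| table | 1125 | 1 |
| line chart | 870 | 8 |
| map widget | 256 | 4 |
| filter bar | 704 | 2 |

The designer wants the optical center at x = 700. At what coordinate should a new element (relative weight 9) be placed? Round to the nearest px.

x ≈ 661

With the new element, Σw becomes 5 + 2 + 1 + 8 + 4 + 2 + 9 = 31.
x: need Σw·x = 31·700 = 21700. Existing = 5·842 + 2·511 + 1·1125 + 8·870 + 4·256 + 2·704 = 15749. Remainder 5951 / 9 ≈ 661.22.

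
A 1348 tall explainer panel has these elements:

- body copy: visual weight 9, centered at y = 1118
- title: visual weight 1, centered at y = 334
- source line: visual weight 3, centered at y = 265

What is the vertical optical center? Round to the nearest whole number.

y ≈ 861

Total weight = 9 + 1 + 3 = 13.
y-moment: 9·1118 + 1·334 + 3·265 = 11191; centroid 11191/13 ≈ 860.85.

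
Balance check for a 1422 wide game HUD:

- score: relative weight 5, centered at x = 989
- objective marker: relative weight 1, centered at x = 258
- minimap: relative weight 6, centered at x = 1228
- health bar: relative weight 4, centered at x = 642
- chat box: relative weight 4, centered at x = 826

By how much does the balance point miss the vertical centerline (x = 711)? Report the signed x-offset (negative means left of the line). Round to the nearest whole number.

≈ 211

Σw = 5 + 1 + 6 + 4 + 4 = 20.
x-moment: 5·989 + 1·258 + 6·1228 + 4·642 + 4·826 = 18443; centroid 18443/20 ≈ 922.15.
Difference: 922.15 − 711 ≈ 211.15.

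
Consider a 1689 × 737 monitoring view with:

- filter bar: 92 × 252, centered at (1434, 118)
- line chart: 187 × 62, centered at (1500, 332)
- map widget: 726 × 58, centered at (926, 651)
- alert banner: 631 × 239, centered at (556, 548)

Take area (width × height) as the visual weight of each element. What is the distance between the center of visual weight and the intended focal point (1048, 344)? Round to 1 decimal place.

Areas: filter bar 92·252 = 23184, line chart 187·62 = 11594, map widget 726·58 = 42108, alert banner 631·239 = 150809. Total weight = 227695.
x-moment: 23184·1434 + 11594·1500 + 42108·926 + 150809·556 = 173478668; centroid 173478668/227695 ≈ 761.89.
y-moment: 23184·118 + 11594·332 + 42108·651 + 150809·548 = 116640560; centroid 116640560/227695 ≈ 512.27.
From (1048, 344): dx = -286.11, dy = 168.27, so the distance is √(dx²+dy²) ≈ 331.92.

≈ 331.9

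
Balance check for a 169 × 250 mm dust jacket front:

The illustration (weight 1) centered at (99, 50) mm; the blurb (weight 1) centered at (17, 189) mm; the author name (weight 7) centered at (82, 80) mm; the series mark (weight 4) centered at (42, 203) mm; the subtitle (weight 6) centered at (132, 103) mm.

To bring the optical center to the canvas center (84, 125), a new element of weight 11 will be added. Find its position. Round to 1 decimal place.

(79.1, 138.3)

New total weight: (1 + 1 + 7 + 4 + 6) + 11 = 30.
x: target moment 30×84 = 2520; current 1·99 + 1·17 + 7·82 + 4·42 + 6·132 = 1650; the new element supplies 870, so x = 870/11 ≈ 79.09.
y: target moment 30×125 = 3750; current 1·50 + 1·189 + 7·80 + 4·203 + 6·103 = 2229; the new element supplies 1521, so y = 1521/11 ≈ 138.27.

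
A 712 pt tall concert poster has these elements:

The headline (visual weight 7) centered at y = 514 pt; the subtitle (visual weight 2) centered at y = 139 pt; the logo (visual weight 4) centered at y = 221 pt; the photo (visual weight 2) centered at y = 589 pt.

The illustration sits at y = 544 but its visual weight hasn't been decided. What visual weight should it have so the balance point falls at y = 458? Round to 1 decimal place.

w ≈ 10.8

Existing Σw = 15 (7 + 2 + 4 + 2); existing moment 7·514 + 2·139 + 4·221 + 2·589 = 5938.
Balance at y = 458 requires (5938 + w·544) / (15 + w) = 458.
Rearranging, w·(544 − 458) = 458·15 − 5938 = 932, so w ≈ 932/86 = 10.84.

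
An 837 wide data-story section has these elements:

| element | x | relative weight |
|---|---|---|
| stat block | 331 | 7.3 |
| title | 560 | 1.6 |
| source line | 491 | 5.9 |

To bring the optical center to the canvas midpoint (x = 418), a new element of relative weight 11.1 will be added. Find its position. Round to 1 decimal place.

x ≈ 415.9

With the new element, Σw becomes 7.3 + 1.6 + 5.9 + 11.1 = 25.9.
Along x: (6209.2 + 11.1·x) / 25.9 = 418 (existing moment 7.3·331 + 1.6·560 + 5.9·491 = 6209.2) ⇒ x = (10826.2 − 6209.2) / 11.1 ≈ 415.95.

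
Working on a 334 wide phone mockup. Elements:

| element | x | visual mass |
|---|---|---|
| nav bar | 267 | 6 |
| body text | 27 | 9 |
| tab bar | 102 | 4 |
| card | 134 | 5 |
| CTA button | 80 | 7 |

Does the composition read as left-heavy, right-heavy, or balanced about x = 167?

left-heavy

Weights sum to 6 + 9 + 4 + 5 + 7 = 31.
x-moment: 6·267 + 9·27 + 4·102 + 5·134 + 7·80 = 3483; centroid 3483/31 ≈ 112.35.
112.4 vs midline 167 → left-heavy.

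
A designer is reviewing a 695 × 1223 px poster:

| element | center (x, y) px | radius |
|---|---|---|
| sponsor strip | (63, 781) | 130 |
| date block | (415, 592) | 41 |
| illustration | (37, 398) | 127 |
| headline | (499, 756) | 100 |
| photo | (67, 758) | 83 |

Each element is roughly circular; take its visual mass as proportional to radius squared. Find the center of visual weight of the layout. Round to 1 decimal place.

(151.4, 647.2)

Weights ∝ r²: sponsor strip 130² = 16900, date block 41² = 1681, illustration 127² = 16129, headline 100² = 10000, photo 83² = 6889; Σw = 51599.
Σw·x = 16900·63 + 1681·415 + 16129·37 + 10000·499 + 6889·67 = 7810651, so x̄ = 7810651/51599 ≈ 151.37.
Σw·y = 16900·781 + 1681·592 + 16129·398 + 10000·756 + 6889·758 = 33395256, so ȳ = 33395256/51599 ≈ 647.21.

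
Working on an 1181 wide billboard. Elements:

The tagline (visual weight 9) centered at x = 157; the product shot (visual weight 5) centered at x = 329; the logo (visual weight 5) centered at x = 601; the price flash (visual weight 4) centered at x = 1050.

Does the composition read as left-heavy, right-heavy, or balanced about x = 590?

Σw = 9 + 5 + 5 + 4 = 23.
Σw·x = 9·157 + 5·329 + 5·601 + 4·1050 = 10263, so x̄ = 10263/23 ≈ 446.22.
446.2 lies left of the midline 590, so the layout is left-heavy.

left-heavy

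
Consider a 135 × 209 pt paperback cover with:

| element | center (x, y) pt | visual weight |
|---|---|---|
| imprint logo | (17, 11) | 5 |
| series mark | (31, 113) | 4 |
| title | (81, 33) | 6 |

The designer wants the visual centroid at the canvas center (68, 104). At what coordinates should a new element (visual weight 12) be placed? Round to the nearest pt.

New total weight: (5 + 4 + 6) + 12 = 27.
x: target moment 27×68 = 1836; current 5·17 + 4·31 + 6·81 = 695; the new element supplies 1141, so x = 1141/12 ≈ 95.08.
y: target moment 27×104 = 2808; current 5·11 + 4·113 + 6·33 = 705; the new element supplies 2103, so y = 2103/12 ≈ 175.25.

(95, 175)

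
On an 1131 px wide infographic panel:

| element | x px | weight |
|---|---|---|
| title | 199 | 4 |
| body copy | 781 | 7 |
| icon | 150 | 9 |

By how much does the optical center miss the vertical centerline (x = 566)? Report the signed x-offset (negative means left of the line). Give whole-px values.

Σw = 4 + 7 + 9 = 20.
Σw·x = 4·199 + 7·781 + 9·150 = 7613, so x̄ = 7613/20 ≈ 380.65.
Against x = 566, that's 380.65 − 566 = -185.35.

≈ -185 px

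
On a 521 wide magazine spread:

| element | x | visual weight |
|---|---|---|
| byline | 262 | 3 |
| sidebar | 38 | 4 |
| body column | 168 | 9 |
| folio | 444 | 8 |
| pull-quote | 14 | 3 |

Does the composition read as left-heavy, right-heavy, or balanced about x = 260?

Σw = 3 + 4 + 9 + 8 + 3 = 27.
x: (3·262 + 4·38 + 9·168 + 8·444 + 3·14) / 27 = 6044 / 27 ≈ 223.85
223.9 vs midline 260 → left-heavy.

left-heavy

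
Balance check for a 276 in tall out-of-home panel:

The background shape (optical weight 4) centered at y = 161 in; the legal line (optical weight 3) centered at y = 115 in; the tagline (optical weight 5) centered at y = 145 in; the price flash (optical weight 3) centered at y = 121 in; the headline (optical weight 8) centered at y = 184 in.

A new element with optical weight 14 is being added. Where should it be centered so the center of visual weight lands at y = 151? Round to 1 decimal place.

New total weight: (4 + 3 + 5 + 3 + 8) + 14 = 37.
y: need Σw·y = 37·151 = 5587. Existing = 4·161 + 3·115 + 5·145 + 3·121 + 8·184 = 3549. Remainder 2038 / 14 ≈ 145.57.

y ≈ 145.6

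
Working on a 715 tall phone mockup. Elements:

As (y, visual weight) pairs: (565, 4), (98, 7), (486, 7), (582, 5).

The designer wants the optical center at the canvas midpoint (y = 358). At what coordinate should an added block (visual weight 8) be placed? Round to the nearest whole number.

y ≈ 230

With the added block, Σw becomes 4 + 7 + 7 + 5 + 8 = 31.
y: target moment 31×358 = 11098; current 4·565 + 7·98 + 7·486 + 5·582 = 9258; the added block supplies 1840, so y = 1840/8 ≈ 230.00.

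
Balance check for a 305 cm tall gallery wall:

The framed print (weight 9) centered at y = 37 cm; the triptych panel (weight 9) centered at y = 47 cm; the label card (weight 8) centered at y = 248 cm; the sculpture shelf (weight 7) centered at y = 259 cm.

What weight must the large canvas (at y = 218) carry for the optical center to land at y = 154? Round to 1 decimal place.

w ≈ 8.3

Existing Σw = 33 (9 + 9 + 8 + 7); existing moment 9·37 + 9·47 + 8·248 + 7·259 = 4553.
Set Σw·y/Σw = 154: (4553 + 218w) = 154·(33 + w).
Solving: w = (154·33 − 4553) / (218 − 154) = 529 / 64 ≈ 8.27.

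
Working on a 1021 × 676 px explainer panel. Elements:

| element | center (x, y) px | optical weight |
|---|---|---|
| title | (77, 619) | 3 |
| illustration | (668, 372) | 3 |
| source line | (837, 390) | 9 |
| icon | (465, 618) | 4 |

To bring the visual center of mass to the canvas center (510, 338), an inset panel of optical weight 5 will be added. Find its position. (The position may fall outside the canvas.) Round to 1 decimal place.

(122.4, -168.6)

New total weight: (3 + 3 + 9 + 4) + 5 = 24.
Along x: (11628 + 5·x) / 24 = 510 (existing moment 3·77 + 3·668 + 9·837 + 4·465 = 11628) ⇒ x = (12240 − 11628) / 5 ≈ 122.40.
Along y: (8955 + 5·y) / 24 = 338 (existing moment 3·619 + 3·372 + 9·390 + 4·618 = 8955) ⇒ y = (8112 − 8955) / 5 ≈ -168.60.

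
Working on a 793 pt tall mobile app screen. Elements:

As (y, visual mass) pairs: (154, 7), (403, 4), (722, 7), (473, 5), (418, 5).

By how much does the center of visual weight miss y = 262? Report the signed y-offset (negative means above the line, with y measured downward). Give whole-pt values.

≈ 174 pt

Weights sum to 7 + 4 + 7 + 5 + 5 = 28.
y-moment: 7·154 + 4·403 + 7·722 + 5·473 + 5·418 = 12199; centroid 12199/28 ≈ 435.68.
Against y = 262, that's 435.68 − 262 = 173.68.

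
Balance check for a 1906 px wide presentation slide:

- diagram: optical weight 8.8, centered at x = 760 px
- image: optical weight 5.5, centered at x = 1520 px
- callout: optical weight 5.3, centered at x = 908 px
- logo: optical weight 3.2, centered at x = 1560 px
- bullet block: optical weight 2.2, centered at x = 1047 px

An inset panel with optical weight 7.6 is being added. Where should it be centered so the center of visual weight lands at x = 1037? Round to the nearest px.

After adding the inset panel, total weight = 8.8 + 5.5 + 5.3 + 3.2 + 2.2 + 7.6 = 32.6.
x: target moment 32.6×1037 = 33806.2; current 8.8·760 + 5.5·1520 + 5.3·908 + 3.2·1560 + 2.2·1047 = 27155.8; the inset panel supplies 6650.4, so x = 6650.4/7.6 ≈ 875.05.

x ≈ 875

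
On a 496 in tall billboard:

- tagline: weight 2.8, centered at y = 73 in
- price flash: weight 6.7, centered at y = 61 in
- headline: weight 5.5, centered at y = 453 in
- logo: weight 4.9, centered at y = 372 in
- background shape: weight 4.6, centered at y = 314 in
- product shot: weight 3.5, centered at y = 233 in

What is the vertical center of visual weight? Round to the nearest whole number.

y ≈ 257

Total weight = 2.8 + 6.7 + 5.5 + 4.9 + 4.6 + 3.5 = 28.0.
y-moment: 2.8·73 + 6.7·61 + 5.5·453 + 4.9·372 + 4.6·314 + 3.5·233 = 7187.3; centroid 7187.3/28.0 ≈ 256.69.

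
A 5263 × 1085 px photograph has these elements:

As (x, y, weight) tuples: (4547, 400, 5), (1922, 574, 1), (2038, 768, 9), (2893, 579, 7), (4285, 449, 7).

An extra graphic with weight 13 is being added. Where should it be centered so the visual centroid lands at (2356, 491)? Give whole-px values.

(439, 303)

With the extra graphic, Σw becomes 5 + 1 + 9 + 7 + 7 + 13 = 42.
x: target moment 42×2356 = 98952; current 5·4547 + 1·1922 + 9·2038 + 7·2893 + 7·4285 = 93245; the extra graphic supplies 5707, so x = 5707/13 ≈ 439.00.
y: target moment 42×491 = 20622; current 5·400 + 1·574 + 9·768 + 7·579 + 7·449 = 16682; the extra graphic supplies 3940, so y = 3940/13 ≈ 303.08.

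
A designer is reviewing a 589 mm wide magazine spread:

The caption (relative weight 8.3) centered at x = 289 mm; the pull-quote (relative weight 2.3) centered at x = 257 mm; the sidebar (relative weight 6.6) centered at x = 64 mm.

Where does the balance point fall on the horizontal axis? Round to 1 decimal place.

Σw = 8.3 + 2.3 + 6.6 = 17.2.
x: (8.3·289 + 2.3·257 + 6.6·64) / 17.2 = 3412.2 / 17.2 ≈ 198.38

x ≈ 198.4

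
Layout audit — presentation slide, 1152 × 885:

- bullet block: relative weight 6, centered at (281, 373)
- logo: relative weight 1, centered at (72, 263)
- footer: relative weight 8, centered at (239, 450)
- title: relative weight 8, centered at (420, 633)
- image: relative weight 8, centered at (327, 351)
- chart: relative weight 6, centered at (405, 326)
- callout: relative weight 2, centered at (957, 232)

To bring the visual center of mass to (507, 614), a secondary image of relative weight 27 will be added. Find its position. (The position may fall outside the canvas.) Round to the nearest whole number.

(721, 894)

New total weight: (6 + 1 + 8 + 8 + 8 + 6 + 2) + 27 = 66.
x: need Σw·x = 66·507 = 33462. Existing = 6·281 + 1·72 + 8·239 + 8·420 + 8·327 + 6·405 + 2·957 = 13990. Remainder 19472 / 27 ≈ 721.19.
y: need Σw·y = 66·614 = 40524. Existing = 6·373 + 1·263 + 8·450 + 8·633 + 8·351 + 6·326 + 2·232 = 16393. Remainder 24131 / 27 ≈ 893.74.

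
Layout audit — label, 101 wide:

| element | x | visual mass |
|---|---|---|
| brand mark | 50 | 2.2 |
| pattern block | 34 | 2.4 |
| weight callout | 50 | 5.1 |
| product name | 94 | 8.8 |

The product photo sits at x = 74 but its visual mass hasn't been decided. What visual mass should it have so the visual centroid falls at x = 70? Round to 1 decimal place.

w ≈ 5.3

Fixed elements: Σw = 2.2 + 2.4 + 5.1 + 8.8 = 18.5, Σw·x = 2.2·50 + 2.4·34 + 5.1·50 + 8.8·94 = 1273.8.
Balance at x = 70 requires (1273.8 + w·74) / (18.5 + w) = 70.
So w = (70·18.5 − 1273.8)/(74 − 70) = 21.2/4 ≈ 5.30.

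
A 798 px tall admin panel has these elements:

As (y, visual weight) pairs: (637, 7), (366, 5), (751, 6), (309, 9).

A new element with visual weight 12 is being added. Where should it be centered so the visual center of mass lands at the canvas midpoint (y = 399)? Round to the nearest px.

y ≈ 165

With the new element, Σw becomes 7 + 5 + 6 + 9 + 12 = 39.
y: target moment 39×399 = 15561; current 7·637 + 5·366 + 6·751 + 9·309 = 13576; the new element supplies 1985, so y = 1985/12 ≈ 165.42.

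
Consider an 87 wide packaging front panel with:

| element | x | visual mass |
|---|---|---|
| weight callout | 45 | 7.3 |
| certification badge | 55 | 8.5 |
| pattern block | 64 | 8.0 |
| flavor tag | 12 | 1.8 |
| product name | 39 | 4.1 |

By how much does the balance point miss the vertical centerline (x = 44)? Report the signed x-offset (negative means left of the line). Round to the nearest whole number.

≈ 6

Total weight = 7.3 + 8.5 + 8.0 + 1.8 + 4.1 = 29.7.
x-moment: 7.3·45 + 8.5·55 + 8.0·64 + 1.8·12 + 4.1·39 = 1489.5; centroid 1489.5/29.7 ≈ 50.15.
Offset from x = 44: 50.15 − 44 ≈ 6.15.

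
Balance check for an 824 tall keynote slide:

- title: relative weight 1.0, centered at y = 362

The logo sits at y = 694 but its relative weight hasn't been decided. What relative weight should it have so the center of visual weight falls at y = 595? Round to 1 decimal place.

Known: weight 1.0 with moment 1.0·362 = 362.0.
Set Σw·y/Σw = 595: (362.0 + 694w) = 595·(1.0 + w).
So w = (595·1.0 − 362.0)/(694 − 595) = 233.0/99 ≈ 2.35.

w ≈ 2.4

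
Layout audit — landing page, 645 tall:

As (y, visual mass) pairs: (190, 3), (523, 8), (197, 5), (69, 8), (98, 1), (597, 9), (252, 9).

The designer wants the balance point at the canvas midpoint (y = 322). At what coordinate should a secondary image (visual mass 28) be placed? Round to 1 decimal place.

y ≈ 315.4

With the secondary image, Σw becomes 3 + 8 + 5 + 8 + 1 + 9 + 9 + 28 = 71.
Along y: (14030 + 28·y) / 71 = 322 (existing moment 3·190 + 8·523 + 5·197 + 8·69 + 1·98 + 9·597 + 9·252 = 14030) ⇒ y = (22862 − 14030) / 28 ≈ 315.43.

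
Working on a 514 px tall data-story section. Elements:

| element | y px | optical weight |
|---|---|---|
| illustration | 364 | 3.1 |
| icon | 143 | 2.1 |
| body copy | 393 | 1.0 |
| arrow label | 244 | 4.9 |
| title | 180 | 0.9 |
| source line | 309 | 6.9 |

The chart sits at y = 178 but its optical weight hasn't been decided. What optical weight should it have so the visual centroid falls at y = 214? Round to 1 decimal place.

w ≈ 35.2

Existing Σw = 18.9 (3.1 + 2.1 + 1.0 + 4.9 + 0.9 + 6.9); existing moment 3.1·364 + 2.1·143 + 1.0·393 + 4.9·244 + 0.9·180 + 6.9·309 = 5311.4.
Set Σw·y/Σw = 214: (5311.4 + 178w) = 214·(18.9 + w).
So w = (214·18.9 − 5311.4)/(178 − 214) = -1266.8/-36 ≈ 35.19.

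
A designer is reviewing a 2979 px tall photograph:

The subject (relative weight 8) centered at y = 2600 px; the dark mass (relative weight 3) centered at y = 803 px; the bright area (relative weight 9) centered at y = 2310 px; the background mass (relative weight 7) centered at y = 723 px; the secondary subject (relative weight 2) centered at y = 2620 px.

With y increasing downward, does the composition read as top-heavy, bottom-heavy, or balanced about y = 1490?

Total weight = 8 + 3 + 9 + 7 + 2 = 29.
y: (8·2600 + 3·803 + 9·2310 + 7·723 + 2·2620) / 29 = 54300 / 29 ≈ 1872.41
1872.4 lies below (larger y than) the midline 1490, so the layout is bottom-heavy.

bottom-heavy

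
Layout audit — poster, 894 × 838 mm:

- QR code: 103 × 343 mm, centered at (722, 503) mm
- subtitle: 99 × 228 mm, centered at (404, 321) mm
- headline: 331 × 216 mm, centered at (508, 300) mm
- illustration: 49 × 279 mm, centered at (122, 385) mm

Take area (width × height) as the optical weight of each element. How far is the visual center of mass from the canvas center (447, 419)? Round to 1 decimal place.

Areas: QR code 103·343 = 35329, subtitle 99·228 = 22572, headline 331·216 = 71496, illustration 49·279 = 13671. Total weight = 143068.
x: (35329·722 + 22572·404 + 71496·508 + 13671·122) / 143068 = 72614456 / 143068 ≈ 507.55
y: (35329·503 + 22572·321 + 71496·300 + 13671·385) / 143068 = 51728234 / 143068 ≈ 361.56
From (447, 419): dx = 60.55, dy = -57.44, so the distance is √(dx²+dy²) ≈ 83.46.

≈ 83.5 mm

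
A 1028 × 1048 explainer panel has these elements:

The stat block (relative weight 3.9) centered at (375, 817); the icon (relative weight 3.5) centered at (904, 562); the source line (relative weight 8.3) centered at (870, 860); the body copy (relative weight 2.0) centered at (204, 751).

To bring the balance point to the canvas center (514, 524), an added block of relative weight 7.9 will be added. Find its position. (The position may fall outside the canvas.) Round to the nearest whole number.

New total weight: (3.9 + 3.5 + 8.3 + 2.0) + 7.9 = 25.6.
Along x: (12255.5 + 7.9·x) / 25.6 = 514 (existing moment 3.9·375 + 3.5·904 + 8.3·870 + 2.0·204 = 12255.5) ⇒ x = (13158.4 − 12255.5) / 7.9 ≈ 114.29.
Along y: (13793.3 + 7.9·y) / 25.6 = 524 (existing moment 3.9·817 + 3.5·562 + 8.3·860 + 2.0·751 = 13793.3) ⇒ y = (13414.4 − 13793.3) / 7.9 ≈ -47.96.

(114, -48)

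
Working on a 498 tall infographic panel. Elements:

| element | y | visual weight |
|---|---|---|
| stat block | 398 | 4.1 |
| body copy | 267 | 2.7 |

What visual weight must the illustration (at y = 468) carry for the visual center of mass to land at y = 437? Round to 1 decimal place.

Known weights sum to 4.1 + 2.7 = 6.8; their moment is 4.1·398 + 2.7·267 = 2352.7.
Balance at y = 437 requires (2352.7 + w·468) / (6.8 + w) = 437.
So w = (437·6.8 − 2352.7)/(468 − 437) = 618.9/31 ≈ 19.96.

w ≈ 20.0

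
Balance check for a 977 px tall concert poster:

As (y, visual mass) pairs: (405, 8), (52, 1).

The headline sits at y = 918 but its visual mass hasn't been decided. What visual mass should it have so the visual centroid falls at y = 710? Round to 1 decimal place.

w ≈ 14.9

Fixed elements: Σw = 8 + 1 = 9, Σw·y = 8·405 + 1·52 = 3292.
Balance at y = 710 requires (3292 + w·918) / (9 + w) = 710.
Solving: w = (710·9 − 3292) / (918 − 710) = 3098 / 208 ≈ 14.89.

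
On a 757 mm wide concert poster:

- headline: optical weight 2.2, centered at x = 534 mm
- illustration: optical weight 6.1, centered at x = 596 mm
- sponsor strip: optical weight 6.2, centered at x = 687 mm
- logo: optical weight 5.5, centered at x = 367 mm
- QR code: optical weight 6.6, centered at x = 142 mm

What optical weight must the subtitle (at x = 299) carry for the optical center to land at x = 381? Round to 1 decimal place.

Fixed elements: Σw = 2.2 + 6.1 + 6.2 + 5.5 + 6.6 = 26.6, Σw·x = 2.2·534 + 6.1·596 + 6.2·687 + 5.5·367 + 6.6·142 = 12025.5.
For the centroid to hit 381: (12025.5 + w·299) / (26.6 + w) = 381.
So w = (381·26.6 − 12025.5)/(299 − 381) = -1890.9/-82 ≈ 23.06.

w ≈ 23.1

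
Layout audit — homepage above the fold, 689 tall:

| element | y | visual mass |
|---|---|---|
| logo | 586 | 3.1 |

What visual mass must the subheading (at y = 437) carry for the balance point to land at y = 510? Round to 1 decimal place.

w ≈ 3.2

The single fixed element contributes weight 3.1, moment 3.1·586 = 1816.6.
Balance at y = 510 requires (1816.6 + w·437) / (3.1 + w) = 510.
Solving: w = (510·3.1 − 1816.6) / (437 − 510) = -235.6 / -73 ≈ 3.23.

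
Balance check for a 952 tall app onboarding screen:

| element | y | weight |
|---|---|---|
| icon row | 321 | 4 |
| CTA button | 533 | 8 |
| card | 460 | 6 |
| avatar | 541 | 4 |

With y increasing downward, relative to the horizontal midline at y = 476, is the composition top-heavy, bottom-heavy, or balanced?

Total weight = 4 + 8 + 6 + 4 = 22.
y: (4·321 + 8·533 + 6·460 + 4·541) / 22 = 10472 / 22 ≈ 476.00
The centroid 476.00 matches the midline at 476, so the layout is balanced.

balanced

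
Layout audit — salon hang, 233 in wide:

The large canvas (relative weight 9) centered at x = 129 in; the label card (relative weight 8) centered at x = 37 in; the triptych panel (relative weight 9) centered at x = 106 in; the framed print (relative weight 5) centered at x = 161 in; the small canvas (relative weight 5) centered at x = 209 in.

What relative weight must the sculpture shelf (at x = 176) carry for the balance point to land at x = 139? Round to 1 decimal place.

Existing Σw = 36 (9 + 8 + 9 + 5 + 5); existing moment 9·129 + 8·37 + 9·106 + 5·161 + 5·209 = 4261.
Balance at x = 139 requires (4261 + w·176) / (36 + w) = 139.
Solving: w = (139·36 − 4261) / (176 − 139) = 743 / 37 ≈ 20.08.

w ≈ 20.1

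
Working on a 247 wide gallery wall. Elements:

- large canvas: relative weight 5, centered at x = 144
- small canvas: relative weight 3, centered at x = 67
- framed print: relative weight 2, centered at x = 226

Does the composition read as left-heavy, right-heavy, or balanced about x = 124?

Σw = 5 + 3 + 2 = 10.
x-moment: 5·144 + 3·67 + 2·226 = 1373; centroid 1373/10 ≈ 137.30.
137.3 lies right of the midline 124, so the layout is right-heavy.

right-heavy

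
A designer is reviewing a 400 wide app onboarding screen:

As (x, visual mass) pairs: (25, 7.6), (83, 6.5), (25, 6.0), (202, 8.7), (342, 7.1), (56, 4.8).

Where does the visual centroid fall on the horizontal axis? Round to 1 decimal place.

Total weight = 7.6 + 6.5 + 6.0 + 8.7 + 7.1 + 4.8 = 40.7.
x-moment: 7.6·25 + 6.5·83 + 6.0·25 + 8.7·202 + 7.1·342 + 4.8·56 = 5333.9; centroid 5333.9/40.7 ≈ 131.05.

x ≈ 131.1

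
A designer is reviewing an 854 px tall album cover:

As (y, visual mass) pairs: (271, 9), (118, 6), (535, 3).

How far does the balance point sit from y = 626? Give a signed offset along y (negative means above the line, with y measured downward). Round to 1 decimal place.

Total weight = 9 + 6 + 3 = 18.
Σw·y = 9·271 + 6·118 + 3·535 = 4752, so ȳ = 4752/18 ≈ 264.00.
Against y = 626, that's 264.00 − 626 = -362.00.

≈ -362.0 px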